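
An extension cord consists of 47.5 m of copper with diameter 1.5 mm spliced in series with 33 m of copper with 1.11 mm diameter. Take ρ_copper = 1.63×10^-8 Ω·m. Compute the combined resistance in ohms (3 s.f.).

Segment 1: A = π(d/2)² = π(7.5000e-04 m)² = 1.767e-06 m²
R₁ = ρL/A = (1.63×10^-8)(47.5)/(1.767e-06) = 0.4381 Ω
Segment 2: A = π(d/2)² = π(5.5500e-04 m)² = 9.677e-07 m²
R₂ = (1.63×10^-8)(33)/(9.677e-07) = 0.5559 Ω
R = R₁ + R₂ = 0.994 Ω

0.994 Ω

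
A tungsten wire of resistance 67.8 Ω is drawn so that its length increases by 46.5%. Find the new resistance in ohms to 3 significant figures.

146 Ω

k = 1 + 46.5/100 = 1.465; volume constant ⇒ A' = A/k, so R' = k²R.
R' = 2.146 × 67.8 = 146 Ω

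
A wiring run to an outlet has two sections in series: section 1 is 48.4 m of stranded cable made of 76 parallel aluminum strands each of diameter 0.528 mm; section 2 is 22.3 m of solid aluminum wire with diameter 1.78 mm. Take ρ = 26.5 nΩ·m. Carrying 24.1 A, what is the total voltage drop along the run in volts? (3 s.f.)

ρ = 26.5 nΩ·m = 2.65×10^-8 Ω·m
Section 1: A_strand = π(2.6400e-04)² = 2.190e-07 m²; R₁ = ρL/(N·A_s) = (2.65×10^-8)(48.4)/(76×2.190e-07) = 0.07708 Ω
Section 2: A = π(d/2)² = π(8.9000e-04 m)² = 2.488e-06 m²
R₂ = (2.65×10^-8)(22.3)/(2.488e-06) = 0.2375 Ω
R = R₁ + R₂ = 0.3146 Ω
V = IR = 24.1 × 0.3146 = 7.58 V

7.58 V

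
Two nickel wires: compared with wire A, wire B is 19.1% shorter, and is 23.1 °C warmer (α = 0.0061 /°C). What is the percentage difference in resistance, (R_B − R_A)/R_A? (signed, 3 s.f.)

R ∝ ρL/d² with ρ ∝ (1+αΔT), so R_B/R_A = (1 − 19.1/100) × (1 + 0.0061×23.1)
= 0.809 × 1.141 = 0.923
(R_B − R_A)/R_A = 0.923 − 1 = -7.70%

-7.70%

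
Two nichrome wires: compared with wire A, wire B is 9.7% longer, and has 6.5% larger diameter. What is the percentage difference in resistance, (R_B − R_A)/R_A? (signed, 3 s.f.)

R ∝ L/d², so R_B/R_A = (1 + 9.7/100) × (1 + 6.5/100)⁻²
= 1.097 × 0.8817 = 0.9672
(R_B − R_A)/R_A = 0.9672 − 1 = -3.28%

-3.28%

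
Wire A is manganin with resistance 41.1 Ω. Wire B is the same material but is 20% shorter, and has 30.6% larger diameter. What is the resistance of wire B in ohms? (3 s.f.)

19.3 Ω

R ∝ L/d², so R_B/R_A = (1 − 20/100) × (1 + 30.6/100)⁻²
= 0.8 × 0.5863 = 0.469
R_B = 0.469 × 41.1 = 19.3 Ω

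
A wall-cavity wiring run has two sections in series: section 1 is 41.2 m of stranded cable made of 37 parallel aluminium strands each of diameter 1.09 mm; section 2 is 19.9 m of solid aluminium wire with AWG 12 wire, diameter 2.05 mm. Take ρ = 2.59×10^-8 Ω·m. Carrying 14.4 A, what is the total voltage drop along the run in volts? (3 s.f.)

Section 1: A_strand = π(5.4500e-04)² = 9.331e-07 m²; R₁ = ρL/(N·A_s) = (2.59×10^-8)(41.2)/(37×9.331e-07) = 0.03091 Ω
Section 2: A = π(2.05/2 mm)² = π(1.0250e-03 m)² = 3.301e-06 m²
R₂ = (2.59×10^-8)(19.9)/(3.301e-06) = 0.1562 Ω
R = R₁ + R₂ = 0.1871 Ω
V = IR = 14.4 × 0.1871 = 2.69 V

2.69 V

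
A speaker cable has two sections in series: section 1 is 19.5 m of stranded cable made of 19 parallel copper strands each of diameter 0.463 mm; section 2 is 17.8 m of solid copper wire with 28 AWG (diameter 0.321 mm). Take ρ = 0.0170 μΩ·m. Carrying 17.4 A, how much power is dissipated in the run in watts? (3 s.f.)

1160 W

ρ = 0.0170 μΩ·m = 1.70×10^-8 Ω·m
Section 1: A_strand = π(2.3150e-04)² = 1.684e-07 m²; R₁ = ρL/(N·A_s) = (1.70×10^-8)(19.5)/(19×1.684e-07) = 0.1036 Ω
Section 2: A = π(0.321/2 mm)² = π(1.6050e-04 m)² = 8.093e-08 m²
R₂ = (1.70×10^-8)(17.8)/(8.093e-08) = 3.739 Ω
R = R₁ + R₂ = 3.843 Ω
P = I²R = (17.4)² × 3.843 = 1160 W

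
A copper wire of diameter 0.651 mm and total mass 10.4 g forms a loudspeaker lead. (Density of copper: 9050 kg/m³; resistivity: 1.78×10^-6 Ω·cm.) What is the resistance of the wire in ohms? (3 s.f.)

ρ = 1.78×10^-6 Ω·cm = 1.78×10^-8 Ω·m
A = π(d/2)² = π(3.2550e-04 m)² = 3.3285e-07 m²
L = m/(density·A) = 0.0104/(9050×3.3285e-07) = 3.452 m
R = ρL/A = (1.78×10^-8)(3.452)/(3.3285e-07) = 0.185 Ω

0.185 Ω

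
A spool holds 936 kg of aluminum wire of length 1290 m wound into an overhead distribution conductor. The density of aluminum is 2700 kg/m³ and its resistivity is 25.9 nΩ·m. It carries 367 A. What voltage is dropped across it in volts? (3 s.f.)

ρ = 25.9 nΩ·m = 2.59×10^-8 Ω·m
A = m/(density·L) = 936/(2700×1290) = 2.6873e-04 m²
R = ρL/A = (2.59×10^-8)(1290)/(2.6873e-04) = 0.1243 Ω
V = IR = 367 × 0.1243 = 45.6 V

45.6 V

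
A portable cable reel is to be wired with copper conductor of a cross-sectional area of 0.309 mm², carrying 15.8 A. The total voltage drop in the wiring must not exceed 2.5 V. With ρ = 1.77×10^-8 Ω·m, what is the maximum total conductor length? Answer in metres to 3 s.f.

A = 0.309 mm² = 3.090e-07 m²
L_max = V_max·A/(1·ρI) = (2.5)(3.090e-07)/(1.77×10^-8×15.8) = 2.76 m

2.76 m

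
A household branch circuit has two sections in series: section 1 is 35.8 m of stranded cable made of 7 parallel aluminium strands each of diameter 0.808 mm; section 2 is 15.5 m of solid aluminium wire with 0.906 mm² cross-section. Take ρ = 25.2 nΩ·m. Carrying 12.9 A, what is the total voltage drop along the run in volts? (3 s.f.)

ρ = 25.2 nΩ·m = 2.52×10^-8 Ω·m
Section 1: A_strand = π(4.0400e-04)² = 5.128e-07 m²; R₁ = ρL/(N·A_s) = (2.52×10^-8)(35.8)/(7×5.128e-07) = 0.2513 Ω
Section 2: A = 0.906 mm² = 9.060e-07 m²
R₂ = (2.52×10^-8)(15.5)/(9.060e-07) = 0.4311 Ω
R = R₁ + R₂ = 0.6825 Ω
V = IR = 12.9 × 0.6825 = 8.80 V

8.80 V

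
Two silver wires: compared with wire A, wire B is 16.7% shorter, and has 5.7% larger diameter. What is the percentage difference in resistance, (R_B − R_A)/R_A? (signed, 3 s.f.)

-25.4%

R ∝ L/d², so R_B/R_A = (1 − 16.7/100) × (1 + 5.7/100)⁻²
= 0.833 × 0.8951 = 0.7456
(R_B − R_A)/R_A = 0.7456 − 1 = -25.4%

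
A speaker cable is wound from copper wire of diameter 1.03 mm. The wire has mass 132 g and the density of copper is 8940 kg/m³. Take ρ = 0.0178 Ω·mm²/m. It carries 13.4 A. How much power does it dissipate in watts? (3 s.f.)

68.0 W

ρ = 0.0178 Ω·mm²/m = 1.78×10^-8 Ω·m
A = π(d/2)² = π(5.1500e-04 m)² = 8.3323e-07 m²
L = m/(density·A) = 0.132/(8940×8.3323e-07) = 17.72 m
R = ρL/A = (1.78×10^-8)(17.72)/(8.3323e-07) = 0.3786 Ω
P = I²R = (13.4)² × 0.3786 = 68.0 W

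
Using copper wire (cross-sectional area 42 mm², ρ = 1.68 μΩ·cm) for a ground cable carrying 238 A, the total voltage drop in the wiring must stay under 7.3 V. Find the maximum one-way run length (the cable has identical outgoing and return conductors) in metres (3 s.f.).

ρ = 1.68 μΩ·cm = 1.68×10^-8 Ω·m
A = 42 mm² = 4.200e-05 m²
L_max = V_max·A/(2·ρI) = (7.3)(4.200e-05)/(2×1.68×10^-8×238) = 38.3 m

38.3 m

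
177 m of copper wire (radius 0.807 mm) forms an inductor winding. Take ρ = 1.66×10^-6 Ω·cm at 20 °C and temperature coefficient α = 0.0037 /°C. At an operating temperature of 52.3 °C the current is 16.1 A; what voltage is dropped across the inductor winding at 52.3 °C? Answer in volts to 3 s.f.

ρ = 1.66×10^-6 Ω·cm = 1.66×10^-8 Ω·m
A = πr² = π(8.0700e-04 m)² = 2.046e-06 m²
R₍20₎ = ρL/A = (1.66×10^-8)(177)/(2.046e-06) = 1.436 Ω
R₍52.3₎ = R₍20₎(1 + αΔT) = 1.436 × (1 + 0.0037×32.3) = 1.608 Ω
V = IR = 16.1 × 1.608 = 25.9 V

25.9 V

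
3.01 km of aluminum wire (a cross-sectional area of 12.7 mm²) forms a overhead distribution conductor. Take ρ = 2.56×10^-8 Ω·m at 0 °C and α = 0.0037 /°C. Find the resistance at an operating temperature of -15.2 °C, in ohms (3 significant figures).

5.73 Ω

A = 12.7 mm² = 1.270e-05 m²
R₍0°C₎ = ρL/A = (2.56×10^-8)(3010)/(1.270e-05) = 6.067 Ω
R = R₀(1 + αΔT) = 6.067(1 + 0.0037×-15.2) = 5.73 Ω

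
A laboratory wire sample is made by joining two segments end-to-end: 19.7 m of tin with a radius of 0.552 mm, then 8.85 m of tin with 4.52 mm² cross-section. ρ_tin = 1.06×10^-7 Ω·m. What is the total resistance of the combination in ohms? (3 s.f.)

2.39 Ω

Segment 1: A = πr² = π(5.5200e-04 m)² = 9.573e-07 m²
R₁ = ρL/A = (1.06×10^-7)(19.7)/(9.573e-07) = 2.181 Ω
Segment 2: A = 4.52 mm² = 4.520e-06 m²
R₂ = (1.06×10^-7)(8.85)/(4.520e-06) = 0.2075 Ω
R = R₁ + R₂ = 2.39 Ω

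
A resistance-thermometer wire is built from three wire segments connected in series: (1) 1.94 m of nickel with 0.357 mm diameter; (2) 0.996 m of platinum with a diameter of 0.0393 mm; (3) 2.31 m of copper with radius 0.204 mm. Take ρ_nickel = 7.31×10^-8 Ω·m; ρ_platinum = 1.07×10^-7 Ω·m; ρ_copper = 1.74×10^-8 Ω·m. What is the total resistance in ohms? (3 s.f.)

89.6 Ω

Seg 1: A = π(d/2)² = π(1.7850e-04 m)² = 1.001e-07 m²
R_1 = (7.31×10^-8)(1.94)/(1.001e-07) = 1.417 Ω
Seg 2: A = π(d/2)² = π(1.9650e-05 m)² = 1.213e-09 m²
R_2 = (1.07×10^-7)(0.996)/(1.213e-09) = 87.86 Ω
Seg 3: A = πr² = π(2.0400e-04 m)² = 1.307e-07 m²
R_3 = (1.74×10^-8)(2.31)/(1.307e-07) = 0.3074 Ω
R_total = R_1 + R_2 + R_3 = 89.6 Ω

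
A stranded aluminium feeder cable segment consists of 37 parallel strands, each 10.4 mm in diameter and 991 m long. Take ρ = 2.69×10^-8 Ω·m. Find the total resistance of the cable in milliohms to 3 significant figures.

A_strand = π(5.2000e-03 m)² = 8.495e-05 m²
R_strand = ρL/A = (2.69×10^-8)(991)/(8.495e-05) = 0.3138 Ω
R_total = R_strand/N = 0.3138/37 = 8.48 mΩ

8.48 mΩ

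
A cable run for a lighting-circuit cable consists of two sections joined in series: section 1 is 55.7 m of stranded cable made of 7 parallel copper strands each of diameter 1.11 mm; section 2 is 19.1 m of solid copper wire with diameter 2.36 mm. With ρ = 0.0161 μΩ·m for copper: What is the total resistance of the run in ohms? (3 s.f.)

0.203 Ω

ρ = 0.0161 μΩ·m = 1.61×10^-8 Ω·m
Section 1: A_strand = π(5.5500e-04)² = 9.677e-07 m²; R₁ = ρL/(N·A_s) = (1.61×10^-8)(55.7)/(7×9.677e-07) = 0.1324 Ω
Section 2: A = π(d/2)² = π(1.1800e-03 m)² = 4.374e-06 m²
R₂ = (1.61×10^-8)(19.1)/(4.374e-06) = 0.0703 Ω
R = R₁ + R₂ = 0.203 Ω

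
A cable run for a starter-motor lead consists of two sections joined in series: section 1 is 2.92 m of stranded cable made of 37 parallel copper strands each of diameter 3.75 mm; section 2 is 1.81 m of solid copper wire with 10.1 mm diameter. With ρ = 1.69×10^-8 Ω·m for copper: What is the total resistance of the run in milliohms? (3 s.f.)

Section 1: A_strand = π(1.8750e-03)² = 1.104e-05 m²; R₁ = ρL/(N·A_s) = (1.69×10^-8)(2.92)/(37×1.104e-05) = 1.208×10^-4 Ω
Section 2: A = π(d/2)² = π(5.0500e-03 m)² = 8.012e-05 m²
R₂ = (1.69×10^-8)(1.81)/(8.012e-05) = 3.818×10^-4 Ω
R = R₁ + R₂ = 0.503 mΩ

0.503 mΩ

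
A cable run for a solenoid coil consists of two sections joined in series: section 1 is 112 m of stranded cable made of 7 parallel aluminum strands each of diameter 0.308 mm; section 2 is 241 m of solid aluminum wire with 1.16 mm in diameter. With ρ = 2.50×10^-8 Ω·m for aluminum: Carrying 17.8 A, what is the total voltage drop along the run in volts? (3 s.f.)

197 V

Section 1: A_strand = π(1.5400e-04)² = 7.451e-08 m²; R₁ = ρL/(N·A_s) = (2.50×10^-8)(112)/(7×7.451e-08) = 5.369 Ω
Section 2: A = π(d/2)² = π(5.8000e-04 m)² = 1.057e-06 m²
R₂ = (2.50×10^-8)(241)/(1.057e-06) = 5.701 Ω
R = R₁ + R₂ = 11.07 Ω
V = IR = 17.8 × 11.07 = 197 V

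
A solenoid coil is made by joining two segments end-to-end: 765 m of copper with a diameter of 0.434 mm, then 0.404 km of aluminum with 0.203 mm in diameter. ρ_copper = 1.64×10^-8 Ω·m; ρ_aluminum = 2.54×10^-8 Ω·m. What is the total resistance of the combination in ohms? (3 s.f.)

Segment 1: A = π(d/2)² = π(2.1700e-04 m)² = 1.479e-07 m²
R₁ = ρL/A = (1.64×10^-8)(765)/(1.479e-07) = 84.81 Ω
Segment 2: A = π(d/2)² = π(1.0150e-04 m)² = 3.237e-08 m²
R₂ = (2.54×10^-8)(404)/(3.237e-08) = 317.1 Ω
R = R₁ + R₂ = 402 Ω

402 Ω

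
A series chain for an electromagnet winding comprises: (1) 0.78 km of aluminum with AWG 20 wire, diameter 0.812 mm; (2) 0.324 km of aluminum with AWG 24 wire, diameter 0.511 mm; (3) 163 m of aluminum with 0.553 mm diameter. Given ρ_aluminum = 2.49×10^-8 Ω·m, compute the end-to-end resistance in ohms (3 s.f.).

93.7 Ω

Seg 1: A = π(0.812/2 mm)² = π(4.0600e-04 m)² = 5.178e-07 m²
R_1 = (2.49×10^-8)(780)/(5.178e-07) = 37.51 Ω
Seg 2: A = π(0.511/2 mm)² = π(2.5550e-04 m)² = 2.051e-07 m²
R_2 = (2.49×10^-8)(324)/(2.051e-07) = 39.34 Ω
Seg 3: A = π(d/2)² = π(2.7650e-04 m)² = 2.402e-07 m²
R_3 = (2.49×10^-8)(163)/(2.402e-07) = 16.9 Ω
R_total = R_1 + R_2 + R_3 = 93.7 Ω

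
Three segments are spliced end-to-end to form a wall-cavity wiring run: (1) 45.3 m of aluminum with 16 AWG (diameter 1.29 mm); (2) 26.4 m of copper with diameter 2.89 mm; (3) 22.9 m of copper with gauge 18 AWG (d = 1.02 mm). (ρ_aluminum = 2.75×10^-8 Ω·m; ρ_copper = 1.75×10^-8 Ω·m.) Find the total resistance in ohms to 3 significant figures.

Seg 1: A = π(1.29/2 mm)² = π(6.4500e-04 m)² = 1.307e-06 m²
R_1 = (2.75×10^-8)(45.3)/(1.307e-06) = 0.9532 Ω
Seg 2: A = π(d/2)² = π(1.4450e-03 m)² = 6.560e-06 m²
R_2 = (1.75×10^-8)(26.4)/(6.560e-06) = 0.07043 Ω
Seg 3: A = π(1.02/2 mm)² = π(5.1000e-04 m)² = 8.171e-07 m²
R_3 = (1.75×10^-8)(22.9)/(8.171e-07) = 0.4904 Ω
R_total = R_1 + R_2 + R_3 = 1.51 Ω

1.51 Ω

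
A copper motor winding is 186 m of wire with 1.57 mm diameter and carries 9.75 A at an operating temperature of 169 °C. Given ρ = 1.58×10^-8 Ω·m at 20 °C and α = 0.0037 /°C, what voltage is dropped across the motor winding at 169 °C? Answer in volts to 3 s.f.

23.0 V

A = π(d/2)² = π(7.8500e-04 m)² = 1.936e-06 m²
R₍20₎ = ρL/A = (1.58×10^-8)(186)/(1.936e-06) = 1.518 Ω
R₍169₎ = R₍20₎(1 + αΔT) = 1.518 × (1 + 0.0037×149) = 2.355 Ω
V = IR = 9.75 × 2.355 = 23.0 V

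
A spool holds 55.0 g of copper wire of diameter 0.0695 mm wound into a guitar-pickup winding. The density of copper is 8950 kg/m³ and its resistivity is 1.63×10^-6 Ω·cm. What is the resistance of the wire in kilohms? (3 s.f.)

ρ = 1.63×10^-6 Ω·cm = 1.63×10^-8 Ω·m
A = π(d/2)² = π(3.4750e-05 m)² = 3.7937e-09 m²
L = m/(density·A) = 0.055/(8950×3.7937e-09) = 1620 m
R = ρL/A = (1.63×10^-8)(1620)/(3.7937e-09) = 6.96 kΩ

6.96 kΩ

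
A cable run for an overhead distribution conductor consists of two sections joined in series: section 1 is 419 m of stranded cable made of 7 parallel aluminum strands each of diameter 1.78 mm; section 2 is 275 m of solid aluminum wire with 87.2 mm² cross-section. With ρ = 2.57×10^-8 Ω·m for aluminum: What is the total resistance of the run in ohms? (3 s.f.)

0.699 Ω

Section 1: A_strand = π(8.9000e-04)² = 2.488e-06 m²; R₁ = ρL/(N·A_s) = (2.57×10^-8)(419)/(7×2.488e-06) = 0.6182 Ω
Section 2: A = 87.2 mm² = 8.720e-05 m²
R₂ = (2.57×10^-8)(275)/(8.720e-05) = 0.08105 Ω
R = R₁ + R₂ = 0.699 Ω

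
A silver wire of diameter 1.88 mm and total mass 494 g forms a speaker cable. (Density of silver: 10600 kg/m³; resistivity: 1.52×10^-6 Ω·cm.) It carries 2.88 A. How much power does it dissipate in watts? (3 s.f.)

0.762 W

ρ = 1.52×10^-6 Ω·cm = 1.52×10^-8 Ω·m
A = π(d/2)² = π(9.4000e-04 m)² = 2.7759e-06 m²
L = m/(density·A) = 0.494/(10600×2.7759e-06) = 16.79 m
R = ρL/A = (1.52×10^-8)(16.79)/(2.7759e-06) = 0.09193 Ω
P = I²R = (2.88)² × 0.09193 = 0.762 W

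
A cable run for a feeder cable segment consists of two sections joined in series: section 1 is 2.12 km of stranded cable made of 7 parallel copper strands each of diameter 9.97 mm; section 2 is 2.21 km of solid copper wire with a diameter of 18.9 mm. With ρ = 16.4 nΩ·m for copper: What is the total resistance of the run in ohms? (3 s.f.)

0.193 Ω

ρ = 16.4 nΩ·m = 1.64×10^-8 Ω·m
Section 1: A_strand = π(4.9850e-03)² = 7.807e-05 m²; R₁ = ρL/(N·A_s) = (1.64×10^-8)(2120)/(7×7.807e-05) = 0.06362 Ω
Section 2: A = π(d/2)² = π(9.4500e-03 m)² = 2.806e-04 m²
R₂ = (1.64×10^-8)(2210)/(2.806e-04) = 0.1292 Ω
R = R₁ + R₂ = 0.193 Ω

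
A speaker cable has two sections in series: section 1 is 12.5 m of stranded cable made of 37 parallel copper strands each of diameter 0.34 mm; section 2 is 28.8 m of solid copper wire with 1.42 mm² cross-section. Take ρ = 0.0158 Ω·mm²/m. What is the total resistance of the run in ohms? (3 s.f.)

ρ = 0.0158 Ω·mm²/m = 1.58×10^-8 Ω·m
Section 1: A_strand = π(1.7000e-04)² = 9.079e-08 m²; R₁ = ρL/(N·A_s) = (1.58×10^-8)(12.5)/(37×9.079e-08) = 0.05879 Ω
Section 2: A = 1.42 mm² = 1.420e-06 m²
R₂ = (1.58×10^-8)(28.8)/(1.420e-06) = 0.3205 Ω
R = R₁ + R₂ = 0.379 Ω

0.379 Ω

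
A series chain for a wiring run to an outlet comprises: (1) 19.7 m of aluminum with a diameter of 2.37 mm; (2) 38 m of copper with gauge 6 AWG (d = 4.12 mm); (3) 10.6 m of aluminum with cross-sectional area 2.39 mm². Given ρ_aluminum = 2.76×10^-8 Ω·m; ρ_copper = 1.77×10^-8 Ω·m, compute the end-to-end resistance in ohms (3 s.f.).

0.296 Ω

Seg 1: A = π(d/2)² = π(1.1850e-03 m)² = 4.412e-06 m²
R_1 = (2.76×10^-8)(19.7)/(4.412e-06) = 0.1233 Ω
Seg 2: A = π(4.12/2 mm)² = π(2.0600e-03 m)² = 1.333e-05 m²
R_2 = (1.77×10^-8)(38)/(1.333e-05) = 0.05045 Ω
Seg 3: A = 2.39 mm² = 2.390e-06 m²
R_3 = (2.76×10^-8)(10.6)/(2.390e-06) = 0.1224 Ω
R_total = R_1 + R_2 + R_3 = 0.296 Ω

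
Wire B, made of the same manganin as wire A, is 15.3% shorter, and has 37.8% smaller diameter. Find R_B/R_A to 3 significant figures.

R ∝ L/d², so R_B/R_A = (1 − 15.3/100) × (1 − 37.8/100)⁻²
= 0.847 × 2.585 = 2.19

2.19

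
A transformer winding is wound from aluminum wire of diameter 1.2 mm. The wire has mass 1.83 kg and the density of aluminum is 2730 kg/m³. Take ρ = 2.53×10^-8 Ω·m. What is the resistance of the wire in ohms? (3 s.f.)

13.3 Ω

A = π(d/2)² = π(6.0000e-04 m)² = 1.1310e-06 m²
L = m/(density·A) = 1.83/(2730×1.1310e-06) = 592.7 m
R = ρL/A = (2.53×10^-8)(592.7)/(1.1310e-06) = 13.3 Ω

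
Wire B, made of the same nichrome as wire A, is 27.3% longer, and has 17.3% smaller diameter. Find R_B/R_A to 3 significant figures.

R ∝ L/d², so R_B/R_A = (1 + 27.3/100) × (1 − 17.3/100)⁻²
= 1.273 × 1.462 = 1.86

1.86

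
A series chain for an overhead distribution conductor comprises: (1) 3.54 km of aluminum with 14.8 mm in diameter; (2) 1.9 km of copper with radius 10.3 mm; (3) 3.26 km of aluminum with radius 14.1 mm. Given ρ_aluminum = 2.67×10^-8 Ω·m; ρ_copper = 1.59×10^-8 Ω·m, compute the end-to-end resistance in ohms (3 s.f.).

Seg 1: A = π(d/2)² = π(7.4000e-03 m)² = 1.720e-04 m²
R_1 = (2.67×10^-8)(3540)/(1.720e-04) = 0.5494 Ω
Seg 2: A = πr² = π(1.0300e-02 m)² = 3.333e-04 m²
R_2 = (1.59×10^-8)(1900)/(3.333e-04) = 0.09064 Ω
Seg 3: A = πr² = π(1.4100e-02 m)² = 6.246e-04 m²
R_3 = (2.67×10^-8)(3260)/(6.246e-04) = 0.1394 Ω
R_total = R_1 + R_2 + R_3 = 0.779 Ω

0.779 Ω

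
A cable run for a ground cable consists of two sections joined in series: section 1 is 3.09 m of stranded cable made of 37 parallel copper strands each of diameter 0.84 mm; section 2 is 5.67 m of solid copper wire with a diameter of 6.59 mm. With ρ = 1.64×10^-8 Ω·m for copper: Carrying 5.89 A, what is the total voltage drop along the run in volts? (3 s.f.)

0.0306 V

Section 1: A_strand = π(4.2000e-04)² = 5.542e-07 m²; R₁ = ρL/(N·A_s) = (1.64×10^-8)(3.09)/(37×5.542e-07) = 0.002471 Ω
Section 2: A = π(d/2)² = π(3.2950e-03 m)² = 3.411e-05 m²
R₂ = (1.64×10^-8)(5.67)/(3.411e-05) = 0.002726 Ω
R = R₁ + R₂ = 0.005198 Ω
V = IR = 5.89 × 0.005198 = 0.0306 V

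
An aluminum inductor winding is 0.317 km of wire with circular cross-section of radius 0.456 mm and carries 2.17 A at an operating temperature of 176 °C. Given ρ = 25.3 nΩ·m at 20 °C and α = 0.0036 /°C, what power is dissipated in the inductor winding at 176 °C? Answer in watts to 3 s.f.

90.3 W

ρ = 25.3 nΩ·m = 2.53×10^-8 Ω·m
A = πr² = π(4.5600e-04 m)² = 6.533e-07 m²
R₍20₎ = ρL/A = (2.53×10^-8)(317)/(6.533e-07) = 12.28 Ω
R₍176₎ = R₍20₎(1 + αΔT) = 12.28 × (1 + 0.0036×156) = 19.17 Ω
P = I²R = (2.17)² × 19.17 = 90.3 W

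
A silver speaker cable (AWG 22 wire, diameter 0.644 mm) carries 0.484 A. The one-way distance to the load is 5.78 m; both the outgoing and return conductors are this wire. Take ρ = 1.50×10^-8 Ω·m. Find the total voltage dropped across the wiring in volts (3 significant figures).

0.258 V

A = π(0.644/2 mm)² = π(3.2200e-04 m)² = 3.257e-07 m²
Total conductor length (both ways) L = 2 × 5.78 = 11.56 m
R = ρL/A = (1.50×10^-8)(11.56)/(3.257e-07) = 0.5323 Ω
V = IR = 0.484 × 0.5323 = 0.258 V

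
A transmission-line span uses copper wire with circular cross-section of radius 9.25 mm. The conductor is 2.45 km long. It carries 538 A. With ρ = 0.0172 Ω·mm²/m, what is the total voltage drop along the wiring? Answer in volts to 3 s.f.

84.3 V

ρ = 0.0172 Ω·mm²/m = 1.72×10^-8 Ω·m
A = πr² = π(9.2500e-03 m)² = 2.688e-04 m²
R = ρL/A = (1.72×10^-8)(2450)/(2.688e-04) = 0.1568 Ω
V = IR = 538 × 0.1568 = 84.3 V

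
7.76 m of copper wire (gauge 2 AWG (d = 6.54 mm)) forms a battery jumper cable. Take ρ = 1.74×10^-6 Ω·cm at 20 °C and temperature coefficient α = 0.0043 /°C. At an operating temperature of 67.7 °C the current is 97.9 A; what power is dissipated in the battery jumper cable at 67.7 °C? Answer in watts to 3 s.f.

46.4 W

ρ = 1.74×10^-6 Ω·cm = 1.74×10^-8 Ω·m
A = π(6.54/2 mm)² = π(3.2700e-03 m)² = 3.359e-05 m²
R₍20₎ = ρL/A = (1.74×10^-8)(7.76)/(3.359e-05) = 0.004019 Ω
R₍67.7₎ = R₍20₎(1 + αΔT) = 0.004019 × (1 + 0.0043×47.7) = 0.004844 Ω
P = I²R = (97.9)² × 0.004844 = 46.4 W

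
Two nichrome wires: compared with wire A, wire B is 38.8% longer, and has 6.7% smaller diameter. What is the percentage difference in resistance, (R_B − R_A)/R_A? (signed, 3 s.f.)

59.5%

R ∝ L/d², so R_B/R_A = (1 + 38.8/100) × (1 − 6.7/100)⁻²
= 1.388 × 1.149 = 1.595
(R_B − R_A)/R_A = 1.595 − 1 = 59.5%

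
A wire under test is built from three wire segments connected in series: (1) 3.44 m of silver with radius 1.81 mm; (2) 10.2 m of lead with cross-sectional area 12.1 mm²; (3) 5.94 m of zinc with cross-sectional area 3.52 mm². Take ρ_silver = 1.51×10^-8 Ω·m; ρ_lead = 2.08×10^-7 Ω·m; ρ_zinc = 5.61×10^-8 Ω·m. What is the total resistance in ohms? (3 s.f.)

Seg 1: A = πr² = π(1.8100e-03 m)² = 1.029e-05 m²
R_1 = (1.51×10^-8)(3.44)/(1.029e-05) = 0.005047 Ω
Seg 2: A = 12.1 mm² = 1.210e-05 m²
R_2 = (2.08×10^-7)(10.2)/(1.210e-05) = 0.1753 Ω
Seg 3: A = 3.52 mm² = 3.520e-06 m²
R_3 = (5.61×10^-8)(5.94)/(3.520e-06) = 0.09467 Ω
R_total = R_1 + R_2 + R_3 = 0.275 Ω

0.275 Ω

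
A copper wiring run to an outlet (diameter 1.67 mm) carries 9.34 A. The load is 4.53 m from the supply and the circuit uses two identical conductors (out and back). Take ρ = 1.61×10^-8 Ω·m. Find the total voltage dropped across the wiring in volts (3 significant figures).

A = π(d/2)² = π(8.3500e-04 m)² = 2.190e-06 m²
Total conductor length (both ways) L = 2 × 4.53 = 9.06 m
R = ρL/A = (1.61×10^-8)(9.06)/(2.190e-06) = 0.06659 Ω
V = IR = 9.34 × 0.06659 = 0.622 V

0.622 V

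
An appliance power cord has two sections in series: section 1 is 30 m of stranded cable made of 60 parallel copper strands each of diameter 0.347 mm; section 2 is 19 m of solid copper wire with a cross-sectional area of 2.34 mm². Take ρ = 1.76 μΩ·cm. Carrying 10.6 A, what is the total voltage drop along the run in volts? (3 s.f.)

2.50 V

ρ = 1.76 μΩ·cm = 1.76×10^-8 Ω·m
Section 1: A_strand = π(1.7350e-04)² = 9.457e-08 m²; R₁ = ρL/(N·A_s) = (1.76×10^-8)(30)/(60×9.457e-08) = 0.09305 Ω
Section 2: A = 2.34 mm² = 2.340e-06 m²
R₂ = (1.76×10^-8)(19)/(2.340e-06) = 0.1429 Ω
R = R₁ + R₂ = 0.236 Ω
V = IR = 10.6 × 0.236 = 2.50 V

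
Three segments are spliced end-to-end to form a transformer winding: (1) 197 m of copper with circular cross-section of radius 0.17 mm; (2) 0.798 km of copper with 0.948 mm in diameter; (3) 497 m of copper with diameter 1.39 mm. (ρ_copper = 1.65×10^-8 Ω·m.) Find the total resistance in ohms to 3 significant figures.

Seg 1: A = πr² = π(1.7000e-04 m)² = 9.079e-08 m²
R_1 = (1.65×10^-8)(197)/(9.079e-08) = 35.8 Ω
Seg 2: A = π(d/2)² = π(4.7400e-04 m)² = 7.058e-07 m²
R_2 = (1.65×10^-8)(798)/(7.058e-07) = 18.65 Ω
Seg 3: A = π(d/2)² = π(6.9500e-04 m)² = 1.517e-06 m²
R_3 = (1.65×10^-8)(497)/(1.517e-06) = 5.404 Ω
R_total = R_1 + R_2 + R_3 = 59.9 Ω

59.9 Ω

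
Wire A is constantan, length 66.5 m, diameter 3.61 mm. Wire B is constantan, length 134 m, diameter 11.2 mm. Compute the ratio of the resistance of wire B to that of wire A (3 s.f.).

0.209

R ∝ ρL/d², so R_B/R_A = (L_B/L_A) × (d_A/d_B)²
= (134/66.5) × (3.61/11.2)² = 0.209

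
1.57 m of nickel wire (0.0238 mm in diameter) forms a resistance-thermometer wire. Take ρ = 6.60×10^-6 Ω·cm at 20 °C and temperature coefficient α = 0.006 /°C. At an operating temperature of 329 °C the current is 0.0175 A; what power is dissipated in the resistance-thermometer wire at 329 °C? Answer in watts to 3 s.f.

ρ = 6.60×10^-6 Ω·cm = 6.60×10^-8 Ω·m
A = π(d/2)² = π(1.1900e-05 m)² = 4.449e-10 m²
R₍20₎ = ρL/A = (6.60×10^-8)(1.57)/(4.449e-10) = 232.9 Ω
R₍329₎ = R₍20₎(1 + αΔT) = 232.9 × (1 + 0.006×309) = 664.7 Ω
P = I²R = (0.0175)² × 664.7 = 0.204 W

0.204 W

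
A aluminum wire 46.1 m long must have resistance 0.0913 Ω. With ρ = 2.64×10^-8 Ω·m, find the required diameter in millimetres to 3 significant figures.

A = ρL/R = (2.64×10^-8)(46.1)/(0.0913) = 1.333e-05 m²
d = 2√(A/π) = 4.120e-03 m = 4.12 mm

4.12 mm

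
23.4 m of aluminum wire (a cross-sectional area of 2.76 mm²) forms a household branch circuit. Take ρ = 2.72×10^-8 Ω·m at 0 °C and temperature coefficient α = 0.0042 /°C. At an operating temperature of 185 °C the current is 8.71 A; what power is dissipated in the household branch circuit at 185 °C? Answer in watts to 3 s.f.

A = 2.76 mm² = 2.760e-06 m²
R₍0₎ = ρL/A = (2.72×10^-8)(23.4)/(2.760e-06) = 0.2306 Ω
R₍185₎ = R₍0₎(1 + αΔT) = 0.2306 × (1 + 0.0042×185) = 0.4098 Ω
P = I²R = (8.71)² × 0.4098 = 31.1 W

31.1 W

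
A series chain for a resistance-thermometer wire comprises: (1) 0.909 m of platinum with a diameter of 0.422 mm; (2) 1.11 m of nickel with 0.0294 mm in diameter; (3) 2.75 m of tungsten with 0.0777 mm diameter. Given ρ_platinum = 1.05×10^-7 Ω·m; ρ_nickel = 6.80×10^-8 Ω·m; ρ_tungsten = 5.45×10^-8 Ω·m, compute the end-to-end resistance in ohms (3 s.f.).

143 Ω

Seg 1: A = π(d/2)² = π(2.1100e-04 m)² = 1.399e-07 m²
R_1 = (1.05×10^-7)(0.909)/(1.399e-07) = 0.6824 Ω
Seg 2: A = π(d/2)² = π(1.4700e-05 m)² = 6.789e-10 m²
R_2 = (6.80×10^-8)(1.11)/(6.789e-10) = 111.2 Ω
Seg 3: A = π(d/2)² = π(3.8850e-05 m)² = 4.742e-09 m²
R_3 = (5.45×10^-8)(2.75)/(4.742e-09) = 31.61 Ω
R_total = R_1 + R_2 + R_3 = 143 Ω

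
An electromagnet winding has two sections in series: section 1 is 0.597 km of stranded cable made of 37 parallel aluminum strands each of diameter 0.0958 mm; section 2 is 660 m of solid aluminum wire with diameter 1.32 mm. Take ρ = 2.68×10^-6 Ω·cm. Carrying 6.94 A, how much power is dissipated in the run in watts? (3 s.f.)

3510 W

ρ = 2.68×10^-6 Ω·cm = 2.68×10^-8 Ω·m
Section 1: A_strand = π(4.7900e-05)² = 7.208e-09 m²; R₁ = ρL/(N·A_s) = (2.68×10^-8)(597)/(37×7.208e-09) = 59.99 Ω
Section 2: A = π(d/2)² = π(6.6000e-04 m)² = 1.368e-06 m²
R₂ = (2.68×10^-8)(660)/(1.368e-06) = 12.93 Ω
R = R₁ + R₂ = 72.92 Ω
P = I²R = (6.94)² × 72.92 = 3510 W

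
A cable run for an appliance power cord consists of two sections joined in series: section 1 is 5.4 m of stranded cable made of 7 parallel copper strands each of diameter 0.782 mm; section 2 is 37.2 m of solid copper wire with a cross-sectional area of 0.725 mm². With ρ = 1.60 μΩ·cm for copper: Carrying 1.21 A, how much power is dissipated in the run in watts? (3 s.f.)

ρ = 1.60 μΩ·cm = 1.60×10^-8 Ω·m
Section 1: A_strand = π(3.9100e-04)² = 4.803e-07 m²; R₁ = ρL/(N·A_s) = (1.60×10^-8)(5.4)/(7×4.803e-07) = 0.0257 Ω
Section 2: A = 0.725 mm² = 7.250e-07 m²
R₂ = (1.60×10^-8)(37.2)/(7.250e-07) = 0.821 Ω
R = R₁ + R₂ = 0.8467 Ω
P = I²R = (1.21)² × 0.8467 = 1.24 W

1.24 W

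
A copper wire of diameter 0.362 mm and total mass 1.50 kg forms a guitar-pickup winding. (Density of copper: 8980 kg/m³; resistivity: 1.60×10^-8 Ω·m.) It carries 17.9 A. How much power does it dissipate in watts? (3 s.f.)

A = π(d/2)² = π(1.8100e-04 m)² = 1.0292e-07 m²
L = m/(density·A) = 1.5/(8980×1.0292e-07) = 1623 m
R = ρL/A = (1.60×10^-8)(1623)/(1.0292e-07) = 252.3 Ω
P = I²R = (17.9)² × 252.3 = 80800 W

80800 W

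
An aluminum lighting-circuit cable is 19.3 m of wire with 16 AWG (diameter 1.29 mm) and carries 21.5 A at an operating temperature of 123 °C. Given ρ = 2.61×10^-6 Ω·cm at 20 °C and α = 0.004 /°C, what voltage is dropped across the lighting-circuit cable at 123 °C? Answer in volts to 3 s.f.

11.7 V

ρ = 2.61×10^-6 Ω·cm = 2.61×10^-8 Ω·m
A = π(1.29/2 mm)² = π(6.4500e-04 m)² = 1.307e-06 m²
R₍20₎ = ρL/A = (2.61×10^-8)(19.3)/(1.307e-06) = 0.3854 Ω
R₍123₎ = R₍20₎(1 + αΔT) = 0.3854 × (1 + 0.004×103) = 0.5442 Ω
V = IR = 21.5 × 0.5442 = 11.7 V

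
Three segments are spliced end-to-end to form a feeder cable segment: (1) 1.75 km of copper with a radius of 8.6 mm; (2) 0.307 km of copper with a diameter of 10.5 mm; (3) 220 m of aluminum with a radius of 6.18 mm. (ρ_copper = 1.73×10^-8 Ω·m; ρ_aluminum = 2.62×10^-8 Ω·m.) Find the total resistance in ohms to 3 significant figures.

Seg 1: A = πr² = π(8.6000e-03 m)² = 2.324e-04 m²
R_1 = (1.73×10^-8)(1750)/(2.324e-04) = 0.1303 Ω
Seg 2: A = π(d/2)² = π(5.2500e-03 m)² = 8.659e-05 m²
R_2 = (1.73×10^-8)(307)/(8.659e-05) = 0.06134 Ω
Seg 3: A = πr² = π(6.1800e-03 m)² = 1.200e-04 m²
R_3 = (2.62×10^-8)(220)/(1.200e-04) = 0.04804 Ω
R_total = R_1 + R_2 + R_3 = 0.240 Ω

0.240 Ω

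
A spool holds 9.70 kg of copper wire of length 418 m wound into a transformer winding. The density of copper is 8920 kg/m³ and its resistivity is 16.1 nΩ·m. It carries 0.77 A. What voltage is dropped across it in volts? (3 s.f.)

1.99 V

ρ = 16.1 nΩ·m = 1.61×10^-8 Ω·m
A = m/(density·L) = 9.7/(8920×418) = 2.6015e-06 m²
R = ρL/A = (1.61×10^-8)(418)/(2.6015e-06) = 2.587 Ω
V = IR = 0.77 × 2.587 = 1.99 V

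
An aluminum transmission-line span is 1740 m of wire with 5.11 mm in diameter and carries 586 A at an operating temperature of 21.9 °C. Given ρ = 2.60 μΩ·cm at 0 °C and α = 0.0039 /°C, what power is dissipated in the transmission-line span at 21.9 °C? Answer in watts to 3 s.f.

8.22×10^5 W

ρ = 2.60 μΩ·cm = 2.60×10^-8 Ω·m
A = π(d/2)² = π(2.5550e-03 m)² = 2.051e-05 m²
R₍0₎ = ρL/A = (2.60×10^-8)(1740)/(2.051e-05) = 2.206 Ω
R₍21.9₎ = R₍0₎(1 + αΔT) = 2.206 × (1 + 0.0039×21.9) = 2.394 Ω
P = I²R = (586)² × 2.394 = 8.22×10^5 W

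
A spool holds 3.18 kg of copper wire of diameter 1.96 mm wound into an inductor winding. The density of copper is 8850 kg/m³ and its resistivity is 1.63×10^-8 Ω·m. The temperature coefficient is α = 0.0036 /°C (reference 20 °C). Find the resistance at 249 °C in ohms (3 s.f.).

1.17 Ω

A = π(d/2)² = π(9.8000e-04 m)² = 3.0172e-06 m²
L = m/(density·A) = 3.18/(8850×3.0172e-06) = 119.1 m
R = ρL/A = (1.63×10^-8)(119.1)/(3.0172e-06) = 0.6434 Ω
R(249 °C) = 0.6434 × (1 + 0.0036×229) = 1.17 Ω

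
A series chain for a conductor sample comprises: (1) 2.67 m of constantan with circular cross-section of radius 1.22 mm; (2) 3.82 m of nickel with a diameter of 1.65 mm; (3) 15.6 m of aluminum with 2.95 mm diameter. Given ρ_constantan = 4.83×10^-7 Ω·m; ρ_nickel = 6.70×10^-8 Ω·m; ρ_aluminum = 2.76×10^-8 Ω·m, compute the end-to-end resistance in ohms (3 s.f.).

0.458 Ω

Seg 1: A = πr² = π(1.2200e-03 m)² = 4.676e-06 m²
R_1 = (4.83×10^-7)(2.67)/(4.676e-06) = 0.2758 Ω
Seg 2: A = π(d/2)² = π(8.2500e-04 m)² = 2.138e-06 m²
R_2 = (6.70×10^-8)(3.82)/(2.138e-06) = 0.1197 Ω
Seg 3: A = π(d/2)² = π(1.4750e-03 m)² = 6.835e-06 m²
R_3 = (2.76×10^-8)(15.6)/(6.835e-06) = 0.06299 Ω
R_total = R_1 + R_2 + R_3 = 0.458 Ω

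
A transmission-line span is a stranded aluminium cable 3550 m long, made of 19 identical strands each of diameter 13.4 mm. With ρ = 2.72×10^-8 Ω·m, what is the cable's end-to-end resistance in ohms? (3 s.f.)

A_strand = π(6.7000e-03 m)² = 1.410e-04 m²
R_strand = ρL/A = (2.72×10^-8)(3550)/(1.410e-04) = 0.6847 Ω
R_total = R_strand/N = 0.6847/19 = 0.0360 Ω

0.0360 Ω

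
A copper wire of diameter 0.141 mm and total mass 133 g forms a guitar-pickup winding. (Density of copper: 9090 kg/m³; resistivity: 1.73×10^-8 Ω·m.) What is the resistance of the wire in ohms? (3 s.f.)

1040 Ω

A = π(d/2)² = π(7.0500e-05 m)² = 1.5615e-08 m²
L = m/(density·A) = 0.133/(9090×1.5615e-08) = 937 m
R = ρL/A = (1.73×10^-8)(937)/(1.5615e-08) = 1040 Ω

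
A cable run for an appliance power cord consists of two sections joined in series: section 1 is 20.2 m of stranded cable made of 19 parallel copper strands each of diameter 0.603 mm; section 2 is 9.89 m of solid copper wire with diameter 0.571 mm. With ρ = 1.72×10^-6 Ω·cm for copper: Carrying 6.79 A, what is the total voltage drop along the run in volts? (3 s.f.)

4.95 V

ρ = 1.72×10^-6 Ω·cm = 1.72×10^-8 Ω·m
Section 1: A_strand = π(3.0150e-04)² = 2.856e-07 m²; R₁ = ρL/(N·A_s) = (1.72×10^-8)(20.2)/(19×2.856e-07) = 0.06403 Ω
Section 2: A = π(d/2)² = π(2.8550e-04 m)² = 2.561e-07 m²
R₂ = (1.72×10^-8)(9.89)/(2.561e-07) = 0.6643 Ω
R = R₁ + R₂ = 0.7283 Ω
V = IR = 6.79 × 0.7283 = 4.95 V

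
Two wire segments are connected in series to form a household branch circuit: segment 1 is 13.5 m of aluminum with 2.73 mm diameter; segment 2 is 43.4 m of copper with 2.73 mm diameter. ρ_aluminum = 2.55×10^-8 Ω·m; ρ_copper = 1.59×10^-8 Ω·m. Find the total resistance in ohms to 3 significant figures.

0.177 Ω

Segment 1: A = π(d/2)² = π(1.3650e-03 m)² = 5.853e-06 m²
R₁ = ρL/A = (2.55×10^-8)(13.5)/(5.853e-06) = 0.05881 Ω
R₂ = (1.59×10^-8)(43.4)/(5.853e-06) = 0.1179 Ω
R = R₁ + R₂ = 0.177 Ω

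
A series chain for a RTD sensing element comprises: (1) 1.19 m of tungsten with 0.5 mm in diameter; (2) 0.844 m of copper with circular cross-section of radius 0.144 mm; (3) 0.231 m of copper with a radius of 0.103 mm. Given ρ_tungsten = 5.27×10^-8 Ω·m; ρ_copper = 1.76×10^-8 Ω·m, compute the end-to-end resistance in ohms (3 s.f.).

0.669 Ω

Seg 1: A = π(d/2)² = π(2.5000e-04 m)² = 1.963e-07 m²
R_1 = (5.27×10^-8)(1.19)/(1.963e-07) = 0.3194 Ω
Seg 2: A = πr² = π(1.4400e-04 m)² = 6.514e-08 m²
R_2 = (1.76×10^-8)(0.844)/(6.514e-08) = 0.228 Ω
Seg 3: A = πr² = π(1.0300e-04 m)² = 3.333e-08 m²
R_3 = (1.76×10^-8)(0.231)/(3.333e-08) = 0.122 Ω
R_total = R_1 + R_2 + R_3 = 0.669 Ω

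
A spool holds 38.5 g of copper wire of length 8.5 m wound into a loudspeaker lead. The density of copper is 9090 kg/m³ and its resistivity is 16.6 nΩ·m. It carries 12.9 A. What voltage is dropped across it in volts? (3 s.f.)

3.65 V

ρ = 16.6 nΩ·m = 1.66×10^-8 Ω·m
A = m/(density·L) = 0.0385/(9090×8.5) = 4.9829e-07 m²
R = ρL/A = (1.66×10^-8)(8.5)/(4.9829e-07) = 0.2832 Ω
V = IR = 12.9 × 0.2832 = 3.65 V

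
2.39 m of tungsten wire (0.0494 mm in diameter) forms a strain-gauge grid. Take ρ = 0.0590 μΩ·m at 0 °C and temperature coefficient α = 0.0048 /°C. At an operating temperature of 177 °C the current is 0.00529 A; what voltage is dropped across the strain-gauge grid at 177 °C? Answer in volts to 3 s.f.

0.720 V

ρ = 0.0590 μΩ·m = 5.90×10^-8 Ω·m
A = π(d/2)² = π(2.4700e-05 m)² = 1.917e-09 m²
R₍0₎ = ρL/A = (5.90×10^-8)(2.39)/(1.917e-09) = 73.57 Ω
R₍177₎ = R₍0₎(1 + αΔT) = 73.57 × (1 + 0.0048×177) = 136.1 Ω
V = IR = 0.00529 × 136.1 = 0.720 V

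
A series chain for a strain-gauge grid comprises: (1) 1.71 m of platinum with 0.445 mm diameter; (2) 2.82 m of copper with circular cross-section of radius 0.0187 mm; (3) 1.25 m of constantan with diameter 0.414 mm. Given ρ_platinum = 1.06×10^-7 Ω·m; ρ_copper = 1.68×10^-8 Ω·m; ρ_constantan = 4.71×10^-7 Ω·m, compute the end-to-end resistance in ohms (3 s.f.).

48.7 Ω

Seg 1: A = π(d/2)² = π(2.2250e-04 m)² = 1.555e-07 m²
R_1 = (1.06×10^-7)(1.71)/(1.555e-07) = 1.165 Ω
Seg 2: A = πr² = π(1.8700e-05 m)² = 1.099e-09 m²
R_2 = (1.68×10^-8)(2.82)/(1.099e-09) = 43.12 Ω
Seg 3: A = π(d/2)² = π(2.0700e-04 m)² = 1.346e-07 m²
R_3 = (4.71×10^-7)(1.25)/(1.346e-07) = 4.374 Ω
R_total = R_1 + R_2 + R_3 = 48.7 Ω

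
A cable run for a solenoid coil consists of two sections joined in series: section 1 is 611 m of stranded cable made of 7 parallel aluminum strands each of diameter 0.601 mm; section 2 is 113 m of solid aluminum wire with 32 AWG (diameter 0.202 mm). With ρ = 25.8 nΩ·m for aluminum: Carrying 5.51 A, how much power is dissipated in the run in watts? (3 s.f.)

3000 W

ρ = 25.8 nΩ·m = 2.58×10^-8 Ω·m
Section 1: A_strand = π(3.0050e-04)² = 2.837e-07 m²; R₁ = ρL/(N·A_s) = (2.58×10^-8)(611)/(7×2.837e-07) = 7.938 Ω
Section 2: A = π(0.202/2 mm)² = π(1.0100e-04 m)² = 3.205e-08 m²
R₂ = (2.58×10^-8)(113)/(3.205e-08) = 90.97 Ω
R = R₁ + R₂ = 98.91 Ω
P = I²R = (5.51)² × 98.91 = 3000 W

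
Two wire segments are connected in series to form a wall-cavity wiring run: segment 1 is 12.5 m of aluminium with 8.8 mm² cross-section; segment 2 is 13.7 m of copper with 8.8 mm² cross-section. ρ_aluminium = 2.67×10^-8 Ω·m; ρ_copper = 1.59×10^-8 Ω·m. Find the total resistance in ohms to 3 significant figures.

Segment 1: A = 8.8 mm² = 8.800e-06 m²
R₁ = ρL/A = (2.67×10^-8)(12.5)/(8.800e-06) = 0.03793 Ω
R₂ = (1.59×10^-8)(13.7)/(8.800e-06) = 0.02475 Ω
R = R₁ + R₂ = 0.0627 Ω

0.0627 Ω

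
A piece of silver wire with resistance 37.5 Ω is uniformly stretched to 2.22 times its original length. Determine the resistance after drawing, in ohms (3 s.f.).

Volume constant ⇒ A' = A/k with k = 2.22. R' = ρ(kL)/(A/k) = k²R.
R' = 4.928 × 37.5 = 185 Ω

185 Ω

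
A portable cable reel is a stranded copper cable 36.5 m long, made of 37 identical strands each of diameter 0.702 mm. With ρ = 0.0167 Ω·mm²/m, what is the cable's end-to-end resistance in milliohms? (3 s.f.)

42.6 mΩ

ρ = 0.0167 Ω·mm²/m = 1.67×10^-8 Ω·m
A_strand = π(3.5100e-04 m)² = 3.870e-07 m²
R_strand = ρL/A = (1.67×10^-8)(36.5)/(3.870e-07) = 1.575 Ω
R_total = R_strand/N = 1.575/37 = 42.6 mΩ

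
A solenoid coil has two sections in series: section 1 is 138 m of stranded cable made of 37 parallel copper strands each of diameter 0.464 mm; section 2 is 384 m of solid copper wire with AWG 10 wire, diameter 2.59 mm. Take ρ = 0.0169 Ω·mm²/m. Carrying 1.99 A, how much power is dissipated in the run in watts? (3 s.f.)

6.35 W

ρ = 0.0169 Ω·mm²/m = 1.69×10^-8 Ω·m
Section 1: A_strand = π(2.3200e-04)² = 1.691e-07 m²; R₁ = ρL/(N·A_s) = (1.69×10^-8)(138)/(37×1.691e-07) = 0.3728 Ω
Section 2: A = π(2.59/2 mm)² = π(1.2950e-03 m)² = 5.269e-06 m²
R₂ = (1.69×10^-8)(384)/(5.269e-06) = 1.232 Ω
R = R₁ + R₂ = 1.605 Ω
P = I²R = (1.99)² × 1.605 = 6.35 W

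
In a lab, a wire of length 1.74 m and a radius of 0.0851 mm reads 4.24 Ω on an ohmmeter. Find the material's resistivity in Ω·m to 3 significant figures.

A = πr² = π(8.5100e-05 m)² = 2.275e-08 m²
ρ = RA/L = (4.24)(2.275e-08)/(1.74) = 5.54×10^-8 Ω·m

5.54×10^-8 Ω·m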